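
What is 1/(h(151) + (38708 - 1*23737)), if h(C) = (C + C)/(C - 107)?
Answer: 22/329513 ≈ 6.6765e-5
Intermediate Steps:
h(C) = 2*C/(-107 + C) (h(C) = (2*C)/(-107 + C) = 2*C/(-107 + C))
1/(h(151) + (38708 - 1*23737)) = 1/(2*151/(-107 + 151) + (38708 - 1*23737)) = 1/(2*151/44 + (38708 - 23737)) = 1/(2*151*(1/44) + 14971) = 1/(151/22 + 14971) = 1/(329513/22) = 22/329513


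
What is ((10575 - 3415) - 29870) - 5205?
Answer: -27915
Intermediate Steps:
((10575 - 3415) - 29870) - 5205 = (7160 - 29870) - 5205 = -22710 - 5205 = -27915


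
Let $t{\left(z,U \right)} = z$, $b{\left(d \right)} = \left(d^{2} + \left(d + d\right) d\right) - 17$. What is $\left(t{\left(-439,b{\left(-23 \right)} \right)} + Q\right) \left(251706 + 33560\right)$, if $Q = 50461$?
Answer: $14269575852$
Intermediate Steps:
$b{\left(d \right)} = -17 + 3 d^{2}$ ($b{\left(d \right)} = \left(d^{2} + 2 d d\right) - 17 = \left(d^{2} + 2 d^{2}\right) - 17 = 3 d^{2} - 17 = -17 + 3 d^{2}$)
$\left(t{\left(-439,b{\left(-23 \right)} \right)} + Q\right) \left(251706 + 33560\right) = \left(-439 + 50461\right) \left(251706 + 33560\right) = 50022 \cdot 285266 = 14269575852$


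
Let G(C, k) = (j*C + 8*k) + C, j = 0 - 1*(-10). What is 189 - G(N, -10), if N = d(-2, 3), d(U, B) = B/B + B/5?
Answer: 1257/5 ≈ 251.40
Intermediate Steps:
j = 10 (j = 0 + 10 = 10)
d(U, B) = 1 + B/5 (d(U, B) = 1 + B*(⅕) = 1 + B/5)
N = 8/5 (N = 1 + (⅕)*3 = 1 + ⅗ = 8/5 ≈ 1.6000)
G(C, k) = 8*k + 11*C (G(C, k) = (10*C + 8*k) + C = (8*k + 10*C) + C = 8*k + 11*C)
189 - G(N, -10) = 189 - (8*(-10) + 11*(8/5)) = 189 - (-80 + 88/5) = 189 - 1*(-312/5) = 189 + 312/5 = 1257/5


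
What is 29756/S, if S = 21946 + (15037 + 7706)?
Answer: 29756/44689 ≈ 0.66585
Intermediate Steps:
S = 44689 (S = 21946 + 22743 = 44689)
29756/S = 29756/44689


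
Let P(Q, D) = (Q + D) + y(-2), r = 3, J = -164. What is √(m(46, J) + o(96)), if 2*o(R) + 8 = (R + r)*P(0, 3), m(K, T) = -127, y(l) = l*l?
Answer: √862/2 ≈ 14.680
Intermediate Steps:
y(l) = l²
P(Q, D) = 4 + D + Q (P(Q, D) = (Q + D) + (-2)² = (D + Q) + 4 = 4 + D + Q)
o(R) = 13/2 + 7*R/2 (o(R) = -4 + ((R + 3)*(4 + 3 + 0))/2 = -4 + ((3 + R)*7)/2 = -4 + (21 + 7*R)/2 = -4 + (21/2 + 7*R/2) = 13/2 + 7*R/2)
√(m(46, J) + o(96)) = √(-127 + (13/2 + (7/2)*96)) = √(-127 + (13/2 + 336)) = √(-127 + 685/2) = √(431/2) = √862/2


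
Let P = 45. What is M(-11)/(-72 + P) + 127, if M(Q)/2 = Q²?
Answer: 3187/27 ≈ 118.04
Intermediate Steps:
M(Q) = 2*Q²
M(-11)/(-72 + P) + 127 = (2*(-11)²)/(-72 + 45) + 127 = (2*121)/(-27) + 127 = -1/27*242 + 127 = -242/27 + 127 = 3187/27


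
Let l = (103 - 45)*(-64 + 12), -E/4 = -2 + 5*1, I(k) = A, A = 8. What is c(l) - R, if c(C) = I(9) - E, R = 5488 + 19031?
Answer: -24499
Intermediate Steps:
I(k) = 8
E = -12 (E = -4*(-2 + 5*1) = -4*(-2 + 5) = -4*3 = -12)
R = 24519
l = -3016 (l = 58*(-52) = -3016)
c(C) = 20 (c(C) = 8 - 1*(-12) = 8 + 12 = 20)
c(l) - R = 20 - 1*24519 = 20 - 24519 = -24499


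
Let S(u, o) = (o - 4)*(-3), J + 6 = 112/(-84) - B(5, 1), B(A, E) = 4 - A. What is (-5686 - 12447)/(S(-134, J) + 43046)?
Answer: -18133/43077 ≈ -0.42094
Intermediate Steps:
J = -19/3 (J = -6 + (112/(-84) - (4 - 1*5)) = -6 + (112*(-1/84) - (4 - 5)) = -6 + (-4/3 - 1*(-1)) = -6 + (-4/3 + 1) = -6 - ⅓ = -19/3 ≈ -6.3333)
S(u, o) = 12 - 3*o (S(u, o) = (-4 + o)*(-3) = 12 - 3*o)
(-5686 - 12447)/(S(-134, J) + 43046) = (-5686 - 12447)/((12 - 3*(-19/3)) + 43046) = -18133/((12 + 19) + 43046) = -18133/(31 + 43046) = -18133/43077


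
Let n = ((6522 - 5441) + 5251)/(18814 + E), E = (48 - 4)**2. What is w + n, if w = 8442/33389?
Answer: 193295324/346410875 ≈ 0.55799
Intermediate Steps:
E = 1936 (E = 44**2 = 1936)
w = 8442/33389 (w = 8442*(1/33389) = 8442/33389 ≈ 0.25284)
n = 3166/10375 (n = ((6522 - 5441) + 5251)/(18814 + 1936) = (1081 + 5251)/20750 = 6332*(1/20750) = 3166/10375 ≈ 0.30516)
w + n = 8442/33389 + 3166/10375 = 193295324/346410875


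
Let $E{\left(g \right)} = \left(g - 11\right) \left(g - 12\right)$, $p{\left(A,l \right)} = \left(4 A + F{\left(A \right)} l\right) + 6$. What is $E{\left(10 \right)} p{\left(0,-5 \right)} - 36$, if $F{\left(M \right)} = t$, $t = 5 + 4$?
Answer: $-114$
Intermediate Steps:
$t = 9$
$F{\left(M \right)} = 9$
$p{\left(A,l \right)} = 6 + 4 A + 9 l$ ($p{\left(A,l \right)} = \left(4 A + 9 l\right) + 6 = 6 + 4 A + 9 l$)
$E{\left(g \right)} = \left(-12 + g\right) \left(-11 + g\right)$ ($E{\left(g \right)} = \left(-11 + g\right) \left(-12 + g\right) = \left(-12 + g\right) \left(-11 + g\right)$)
$E{\left(10 \right)} p{\left(0,-5 \right)} - 36 = \left(132 + 10^{2} - 230\right) \left(6 + 4 \cdot 0 + 9 \left(-5\right)\right) - 36 = \left(132 + 100 - 230\right) \left(6 + 0 - 45\right) - 36 = 2 \left(-39\right) - 36 = -78 - 36 = -114$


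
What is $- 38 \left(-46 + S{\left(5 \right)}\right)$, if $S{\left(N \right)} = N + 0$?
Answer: $1558$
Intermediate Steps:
$S{\left(N \right)} = N$
$- 38 \left(-46 + S{\left(5 \right)}\right) = - 38 \left(-46 + 5\right) = \left(-38\right) \left(-41\right) = 1558$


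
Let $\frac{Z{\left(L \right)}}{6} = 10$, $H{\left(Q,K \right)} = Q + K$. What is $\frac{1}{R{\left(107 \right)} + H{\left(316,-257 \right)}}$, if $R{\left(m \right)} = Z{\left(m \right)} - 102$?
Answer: $\frac{1}{17} \approx 0.058824$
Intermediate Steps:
$H{\left(Q,K \right)} = K + Q$
$Z{\left(L \right)} = 60$ ($Z{\left(L \right)} = 6 \cdot 10 = 60$)
$R{\left(m \right)} = -42$ ($R{\left(m \right)} = 60 - 102 = -42$)
$\frac{1}{R{\left(107 \right)} + H{\left(316,-257 \right)}} = \frac{1}{-42 + \left(-257 + 316\right)} = \frac{1}{-42 + 59} = \frac{1}{17}$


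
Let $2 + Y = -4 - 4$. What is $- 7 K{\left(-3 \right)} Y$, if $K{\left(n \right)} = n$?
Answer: $-210$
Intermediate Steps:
$Y = -10$ ($Y = -2 - 8 = -10$)
$- 7 K{\left(-3 \right)} Y = \left(-7\right) \left(-3\right) \left(-10\right) = 21 \left(-10\right) = -210$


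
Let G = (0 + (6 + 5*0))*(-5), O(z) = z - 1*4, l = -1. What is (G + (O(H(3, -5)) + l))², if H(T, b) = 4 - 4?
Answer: 1225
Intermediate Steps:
H(T, b) = 0
O(z) = -4 + z (O(z) = z - 4 = -4 + z)
G = -30 (G = (0 + (6 + 0))*(-5) = (0 + 6)*(-5) = 6*(-5) = -30)
(G + (O(H(3, -5)) + l))² = (-30 + ((-4 + 0) - 1))² = (-30 + (-4 - 1))² = (-30 - 5)² = (-35)² = 1225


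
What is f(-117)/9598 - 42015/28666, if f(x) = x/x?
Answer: -100807826/68784067 ≈ -1.4656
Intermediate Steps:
f(x) = 1
f(-117)/9598 - 42015/28666 = 1/9598 - 42015/28666 = -100807826/68784067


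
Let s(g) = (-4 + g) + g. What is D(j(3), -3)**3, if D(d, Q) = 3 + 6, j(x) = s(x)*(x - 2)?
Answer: 729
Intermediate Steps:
s(g) = -4 + 2*g
j(x) = (-4 + 2*x)*(-2 + x) (j(x) = (-4 + 2*x)*(x - 2) = (-4 + 2*x)*(-2 + x))
D(d, Q) = 9
D(j(3), -3)**3 = 9**3 = 729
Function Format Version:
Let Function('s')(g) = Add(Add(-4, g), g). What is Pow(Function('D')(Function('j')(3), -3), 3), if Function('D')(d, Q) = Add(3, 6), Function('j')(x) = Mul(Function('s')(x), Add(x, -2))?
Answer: 729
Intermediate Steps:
Function('s')(g) = Add(-4, Mul(2, g))
Function('j')(x) = Mul(Add(-4, Mul(2, x)), Add(-2, x)) (Function('j')(x) = Mul(Add(-4, Mul(2, x)), Add(x, -2)) = Mul(Add(-4, Mul(2, x)), Add(-2, x)))
Function('D')(d, Q) = 9
Pow(Function('D')(Function('j')(3), -3), 3) = Pow(9, 3) = 729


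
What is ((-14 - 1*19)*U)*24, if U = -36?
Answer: 28512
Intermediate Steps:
((-14 - 1*19)*U)*24 = ((-14 - 1*19)*(-36))*24 = ((-14 - 19)*(-36))*24 = -33*(-36)*24 = 1188*24 = 28512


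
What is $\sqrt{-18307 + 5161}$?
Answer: $i \sqrt{13146} \approx 114.66 i$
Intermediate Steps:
$\sqrt{-18307 + 5161} = \sqrt{-13146} = i \sqrt{13146}$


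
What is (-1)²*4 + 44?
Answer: 48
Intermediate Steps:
(-1)²*4 + 44 = 1*4 + 44 = 4 + 44 = 48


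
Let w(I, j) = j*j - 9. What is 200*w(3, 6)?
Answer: 5400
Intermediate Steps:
w(I, j) = -9 + j² (w(I, j) = j² - 9 = -9 + j²)
200*w(3, 6) = 200*(-9 + 6²) = 200*(-9 + 36) = 200*27 = 5400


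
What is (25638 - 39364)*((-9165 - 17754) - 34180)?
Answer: 838644874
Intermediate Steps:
(25638 - 39364)*((-9165 - 17754) - 34180) = -13726*(-26919 - 34180) = -13726*(-61099) = 838644874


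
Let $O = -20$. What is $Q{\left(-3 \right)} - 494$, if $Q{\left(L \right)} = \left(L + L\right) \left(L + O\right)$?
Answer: $-356$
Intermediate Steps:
$Q{\left(L \right)} = 2 L \left(-20 + L\right)$ ($Q{\left(L \right)} = \left(L + L\right) \left(L - 20\right) = 2 L \left(-20 + L\right)$)
$Q{\left(-3 \right)} - 494 = 2 \left(-3\right) \left(-20 - 3\right) - 494 = 2 \left(-3\right) \left(-23\right) - 494 = 138 - 494 = -356$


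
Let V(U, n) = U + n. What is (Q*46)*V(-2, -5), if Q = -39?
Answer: 12558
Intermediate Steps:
(Q*46)*V(-2, -5) = (-39*46)*(-2 - 5) = -1794*(-7) = 12558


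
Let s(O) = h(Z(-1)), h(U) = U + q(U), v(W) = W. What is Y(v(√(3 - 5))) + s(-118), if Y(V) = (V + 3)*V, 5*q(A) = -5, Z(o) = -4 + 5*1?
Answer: -2 + 3*I*√2 ≈ -2.0 + 4.2426*I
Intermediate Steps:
Z(o) = 1 (Z(o) = -4 + 5 = 1)
q(A) = -1 (q(A) = (⅕)*(-5) = -1)
Y(V) = V*(3 + V) (Y(V) = (3 + V)*V = V*(3 + V))
h(U) = -1 + U (h(U) = U - 1 = -1 + U)
s(O) = 0 (s(O) = -1 + 1 = 0)
Y(v(√(3 - 5))) + s(-118) = √(3 - 5)*(3 + √(3 - 5)) + 0 = √(-2)*(3 + √(-2)) + 0 = (I*√2)*(3 + I*√2) + 0 = I*√2*(3 + I*√2) + 0 = I*√2*(3 + I*√2)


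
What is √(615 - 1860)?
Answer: I*√1245 ≈ 35.285*I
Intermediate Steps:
√(615 - 1860) = √(-1245) = I*√1245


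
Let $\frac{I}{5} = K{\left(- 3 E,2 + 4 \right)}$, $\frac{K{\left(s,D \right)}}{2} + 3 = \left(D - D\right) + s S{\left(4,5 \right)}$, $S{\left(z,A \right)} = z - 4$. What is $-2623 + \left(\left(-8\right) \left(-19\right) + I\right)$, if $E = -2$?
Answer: $-2501$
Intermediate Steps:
$S{\left(z,A \right)} = -4 + z$ ($S{\left(z,A \right)} = z - 4 = -4 + z$)
$K{\left(s,D \right)} = -6$ ($K{\left(s,D \right)} = -6 + 2 \left(\left(D - D\right) + s \left(-4 + 4\right)\right) = -6 + 2 \left(0 + s 0\right) = -6 + 2 \left(0 + 0\right) = -6 + 2 \cdot 0 = -6 + 0 = -6$)
$I = -30$ ($I = 5 \left(-6\right) = -30$)
$-2623 + \left(\left(-8\right) \left(-19\right) + I\right) = -2623 - -122 = -2623 + \left(152 - 30\right) = -2623 + 122 = -2501$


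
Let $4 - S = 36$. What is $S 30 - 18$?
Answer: $-978$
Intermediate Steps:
$S = -32$ ($S = 4 - 36 = -32$)
$S 30 - 18 = \left(-32\right) 30 - 18 = -960 - 18 = -978$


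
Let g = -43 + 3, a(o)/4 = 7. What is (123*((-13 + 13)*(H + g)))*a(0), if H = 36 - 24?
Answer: 0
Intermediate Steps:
a(o) = 28 (a(o) = 4*7 = 28)
H = 12
g = -40
(123*((-13 + 13)*(H + g)))*a(0) = (123*((-13 + 13)*(12 - 40)))*28 = (123*(0*(-28)))*28 = (123*0)*28 = 0*28 = 0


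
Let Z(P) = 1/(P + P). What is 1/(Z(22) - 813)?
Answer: -44/35771 ≈ -0.0012300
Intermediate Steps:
Z(P) = 1/(2*P)
1/(Z(22) - 813) = 1/((½)/22 - 813) = 1/((½)*(1/22) - 813) = 1/(1/44 - 813) = 1/(-35771/44) = -44/35771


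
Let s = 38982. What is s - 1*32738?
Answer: 6244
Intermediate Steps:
s - 1*32738 = 38982 - 1*32738 = 38982 - 32738 = 6244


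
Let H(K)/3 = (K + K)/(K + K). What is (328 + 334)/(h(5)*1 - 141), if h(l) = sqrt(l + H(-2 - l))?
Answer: -93342/19873 - 1324*sqrt(2)/19873 ≈ -4.7911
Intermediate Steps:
H(K) = 3 (H(K) = 3*((K + K)/(K + K)) = 3*((2*K)/((2*K))) = 3*((2*K)*(1/(2*K))) = 3*1 = 3)
h(l) = sqrt(3 + l) (h(l) = sqrt(l + 3) = sqrt(3 + l))
(328 + 334)/(h(5)*1 - 141) = (328 + 334)/(sqrt(3 + 5)*1 - 141) = 662/(sqrt(8)*1 - 141) = 662/((2*sqrt(2))*1 - 141) = 662/(2*sqrt(2) - 141) = 662/(-141 + 2*sqrt(2))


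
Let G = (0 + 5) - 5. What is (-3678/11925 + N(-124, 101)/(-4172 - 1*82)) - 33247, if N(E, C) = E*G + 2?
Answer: -93700059484/2818275 ≈ -33247.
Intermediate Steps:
G = 0 (G = 5 - 5 = 0)
N(E, C) = 2 (N(E, C) = E*0 + 2 = 0 + 2 = 2)
(-3678/11925 + N(-124, 101)/(-4172 - 1*82)) - 33247 = (-3678/11925 + 2/(-4172 - 1*82)) - 33247 = (-3678*1/11925 + 2/(-4172 - 82)) - 33247 = (-1226/3975 + 2/(-4254)) - 33247 = (-1226/3975 + 2*(-1/4254)) - 33247 = (-1226/3975 - 1/2127) - 33247 = -870559/2818275 - 33247 = -93700059484/2818275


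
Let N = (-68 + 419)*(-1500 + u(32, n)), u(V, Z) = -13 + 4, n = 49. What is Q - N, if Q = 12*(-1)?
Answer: 529647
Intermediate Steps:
u(V, Z) = -9
Q = -12
N = -529659 (N = (-68 + 419)*(-1500 - 9) = 351*(-1509) = -529659)
Q - N = -12 - 1*(-529659) = -12 + 529659 = 529647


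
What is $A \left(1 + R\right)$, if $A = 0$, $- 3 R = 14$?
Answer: $0$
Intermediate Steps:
$R = - \frac{14}{3}$ ($R = \left(- \frac{1}{3}\right) 14 = - \frac{14}{3} \approx -4.6667$)
$A \left(1 + R\right) = 0 \left(1 - \frac{14}{3}\right) = 0 \left(- \frac{11}{3}\right) = 0$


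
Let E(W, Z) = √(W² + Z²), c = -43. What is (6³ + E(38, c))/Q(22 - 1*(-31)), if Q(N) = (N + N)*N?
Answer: 108/2809 + √3293/5618 ≈ 0.048662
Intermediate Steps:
Q(N) = 2*N² (Q(N) = (2*N)*N = 2*N²)
(6³ + E(38, c))/Q(22 - 1*(-31)) = (6³ + √(38² + (-43)²))/((2*(22 - 1*(-31))²)) = (216 + √(1444 + 1849))/((2*(22 + 31)²)) = (216 + √3293)/((2*53²)) = (216 + √3293)/((2*2809)) = (216 + √3293)/5618 = (216 + √3293)*(1/5618) = 108/2809 + √3293/5618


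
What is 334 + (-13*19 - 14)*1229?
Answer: -320435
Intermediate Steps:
334 + (-13*19 - 14)*1229 = 334 + (-247 - 14)*1229 = 334 - 261*1229 = 334 - 320769 = -320435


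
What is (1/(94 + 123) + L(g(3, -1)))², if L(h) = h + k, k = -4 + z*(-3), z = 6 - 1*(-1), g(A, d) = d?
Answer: 31820881/47089 ≈ 675.76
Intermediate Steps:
z = 7 (z = 6 + 1 = 7)
k = -25 (k = -4 + 7*(-3) = -4 - 21 = -25)
L(h) = -25 + h (L(h) = h - 25 = -25 + h)
(1/(94 + 123) + L(g(3, -1)))² = (1/(94 + 123) + (-25 - 1))² = (1/217 - 26)² = (-5641/217)² = 31820881/47089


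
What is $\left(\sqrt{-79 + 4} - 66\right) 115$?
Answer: $-7590 + 575 i \sqrt{3} \approx -7590.0 + 995.93 i$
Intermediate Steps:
$\left(\sqrt{-79 + 4} - 66\right) 115 = \left(\sqrt{-75} - 66\right) 115 = \left(5 i \sqrt{3} - 66\right) 115 = \left(-66 + 5 i \sqrt{3}\right) 115 = -7590 + 575 i \sqrt{3}$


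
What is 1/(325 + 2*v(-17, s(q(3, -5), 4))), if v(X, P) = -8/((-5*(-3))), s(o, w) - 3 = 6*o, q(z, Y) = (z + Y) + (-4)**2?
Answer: 15/4859 ≈ 0.0030871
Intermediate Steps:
q(z, Y) = 16 + Y + z (q(z, Y) = (Y + z) + 16 = 16 + Y + z)
s(o, w) = 3 + 6*o
v(X, P) = -8/15
1/(325 + 2*v(-17, s(q(3, -5), 4))) = 1/(325 + 2*(-8/15)) = 1/(325 - 16/15) = 1/(4859/15) = 15/4859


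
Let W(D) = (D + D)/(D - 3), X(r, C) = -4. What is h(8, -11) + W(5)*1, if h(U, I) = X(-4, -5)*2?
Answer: -3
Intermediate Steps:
W(D) = 2*D/(-3 + D) (W(D) = (2*D)/(-3 + D) = 2*D/(-3 + D))
h(U, I) = -8 (h(U, I) = -4*2 = -8)
h(8, -11) + W(5)*1 = -8 + (2*5/(-3 + 5))*1 = -8 + (2*5/2)*1 = -8 + (2*5*(1/2))*1 = -8 + 5*1 = -8 + 5 = -3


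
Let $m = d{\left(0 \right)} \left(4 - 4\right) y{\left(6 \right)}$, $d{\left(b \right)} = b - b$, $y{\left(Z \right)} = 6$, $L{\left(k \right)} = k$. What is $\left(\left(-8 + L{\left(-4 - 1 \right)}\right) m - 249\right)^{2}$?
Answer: $62001$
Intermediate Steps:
$d{\left(b \right)} = 0$
$m = 0$ ($m = 0 \left(4 - 4\right) 6 = 0 \cdot 0 \cdot 6 = 0 \cdot 0 = 0$)
$\left(\left(-8 + L{\left(-4 - 1 \right)}\right) m - 249\right)^{2} = \left(\left(-8 - 5\right) 0 - 249\right)^{2} = \left(\left(-13\right) 0 - 249\right)^{2} = \left(0 - 249\right)^{2} = \left(-249\right)^{2} = 62001$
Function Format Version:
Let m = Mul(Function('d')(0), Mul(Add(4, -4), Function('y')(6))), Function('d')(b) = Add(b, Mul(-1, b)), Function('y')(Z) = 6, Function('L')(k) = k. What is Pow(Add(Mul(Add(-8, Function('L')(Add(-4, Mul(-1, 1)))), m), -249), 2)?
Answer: 62001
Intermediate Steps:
Function('d')(b) = 0
m = 0 (m = Mul(0, Mul(Add(4, -4), 6)) = Mul(0, Mul(0, 6)) = Mul(0, 0) = 0)
Pow(Add(Mul(Add(-8, Function('L')(Add(-4, Mul(-1, 1)))), m), -249), 2) = Pow(Add(Mul(Add(-8, Add(-4, Mul(-1, 1))), 0), -249), 2) = Pow(Add(Mul(Add(-8, Add(-4, -1)), 0), -249), 2) = Pow(Add(Mul(Add(-8, -5), 0), -249), 2) = Pow(Add(Mul(-13, 0), -249), 2) = Pow(Add(0, -249), 2) = Pow(-249, 2) = 62001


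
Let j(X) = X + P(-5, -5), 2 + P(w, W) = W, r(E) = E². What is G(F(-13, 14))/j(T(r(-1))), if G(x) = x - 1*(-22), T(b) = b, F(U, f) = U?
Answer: -3/2 ≈ -1.5000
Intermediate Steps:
P(w, W) = -2 + W
j(X) = -7 + X (j(X) = X + (-2 - 5) = X - 7 = -7 + X)
G(x) = 22 + x (G(x) = x + 22 = 22 + x)
G(F(-13, 14))/j(T(r(-1))) = (22 - 13)/(-7 + (-1)²) = 9/(-7 + 1) = 9/(-6) = 9*(-⅙) = -3/2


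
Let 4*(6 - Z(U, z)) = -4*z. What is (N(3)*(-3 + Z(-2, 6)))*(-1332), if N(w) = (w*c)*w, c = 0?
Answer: 0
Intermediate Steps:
Z(U, z) = 6 + z (Z(U, z) = 6 - (-1)*z = 6 + z)
N(w) = 0 (N(w) = (w*0)*w = 0*w = 0)
(N(3)*(-3 + Z(-2, 6)))*(-1332) = (0*(-3 + (6 + 6)))*(-1332) = (0*(-3 + 12))*(-1332) = (0*9)*(-1332) = 0*(-1332) = 0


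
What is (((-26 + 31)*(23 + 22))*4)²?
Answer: 810000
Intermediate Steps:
(((-26 + 31)*(23 + 22))*4)² = ((5*45)*4)² = (225*4)² = 900² = 810000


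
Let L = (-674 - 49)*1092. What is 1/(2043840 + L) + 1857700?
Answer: 2330157694801/1254324 ≈ 1.8577e+6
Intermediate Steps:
L = -789516 (L = -723*1092 = -789516)
1/(2043840 + L) + 1857700 = 1/(2043840 - 789516) + 1857700 = 1/1254324 + 1857700 = 2330157694801/1254324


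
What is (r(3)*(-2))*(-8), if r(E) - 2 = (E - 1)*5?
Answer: 192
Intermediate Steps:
r(E) = -3 + 5*E (r(E) = 2 + (E - 1)*5 = 2 + (-1 + E)*5 = 2 + (-5 + 5*E) = -3 + 5*E)
(r(3)*(-2))*(-8) = ((-3 + 5*3)*(-2))*(-8) = ((-3 + 15)*(-2))*(-8) = (12*(-2))*(-8) = -24*(-8) = 192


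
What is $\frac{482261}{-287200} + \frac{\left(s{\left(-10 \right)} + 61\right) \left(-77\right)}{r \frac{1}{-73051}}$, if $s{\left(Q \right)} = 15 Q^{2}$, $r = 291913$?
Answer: $\frac{2521621994443107}{83837413600} \approx 30078.0$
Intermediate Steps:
$\frac{482261}{-287200} + \frac{\left(s{\left(-10 \right)} + 61\right) \left(-77\right)}{r \frac{1}{-73051}} = \frac{482261}{-287200} + \frac{\left(15 \left(-10\right)^{2} + 61\right) \left(-77\right)}{291913 \frac{1}{-73051}} = 482261 \left(- \frac{1}{287200}\right) + \frac{\left(15 \cdot 100 + 61\right) \left(-77\right)}{291913 \left(- \frac{1}{73051}\right)} = - \frac{482261}{287200} + \frac{\left(1500 + 61\right) \left(-77\right)}{- \frac{291913}{73051}} = - \frac{482261}{287200} + 1561 \left(-77\right) \left(- \frac{73051}{291913}\right) = - \frac{482261}{287200} - - \frac{8780511047}{291913} = - \frac{482261}{287200} + \frac{8780511047}{291913} = \frac{2521621994443107}{83837413600}$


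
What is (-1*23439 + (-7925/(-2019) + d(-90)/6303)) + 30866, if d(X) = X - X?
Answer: 15003038/2019 ≈ 7430.9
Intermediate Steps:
d(X) = 0
(-1*23439 + (-7925/(-2019) + d(-90)/6303)) + 30866 = (-1*23439 + (-7925/(-2019) + 0/6303)) + 30866 = (-23439 + (-7925*(-1/2019) + 0*(1/6303))) + 30866 = (-23439 + (7925/2019 + 0)) + 30866 = (-23439 + 7925/2019) + 30866 = -47315416/2019 + 30866 = 15003038/2019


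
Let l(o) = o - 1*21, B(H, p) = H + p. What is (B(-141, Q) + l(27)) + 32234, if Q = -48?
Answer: 32051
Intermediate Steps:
l(o) = -21 + o (l(o) = o - 21 = -21 + o)
(B(-141, Q) + l(27)) + 32234 = ((-141 - 48) + (-21 + 27)) + 32234 = (-189 + 6) + 32234 = -183 + 32234 = 32051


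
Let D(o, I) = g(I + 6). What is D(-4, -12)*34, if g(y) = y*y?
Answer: 1224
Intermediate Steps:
g(y) = y²
D(o, I) = (6 + I)² (D(o, I) = (I + 6)² = (6 + I)²)
D(-4, -12)*34 = (6 - 12)²*34 = (-6)²*34 = 36*34 = 1224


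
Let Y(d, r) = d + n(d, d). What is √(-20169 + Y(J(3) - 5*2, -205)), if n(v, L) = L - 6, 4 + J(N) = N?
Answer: I*√20197 ≈ 142.12*I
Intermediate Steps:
J(N) = -4 + N
n(v, L) = -6 + L
Y(d, r) = -6 + 2*d (Y(d, r) = d + (-6 + d) = -6 + 2*d)
√(-20169 + Y(J(3) - 5*2, -205)) = √(-20169 + (-6 + 2*((-4 + 3) - 5*2))) = √(-20169 + (-6 + 2*(-1 - 10))) = √(-20169 + (-6 + 2*(-11))) = √(-20169 + (-6 - 22)) = √(-20169 - 28) = √(-20197) = I*√20197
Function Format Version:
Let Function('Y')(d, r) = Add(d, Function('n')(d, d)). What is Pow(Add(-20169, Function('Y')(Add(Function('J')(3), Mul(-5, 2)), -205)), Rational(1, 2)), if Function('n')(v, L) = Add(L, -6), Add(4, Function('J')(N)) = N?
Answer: Mul(I, Pow(20197, Rational(1, 2))) ≈ Mul(142.12, I)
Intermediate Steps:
Function('J')(N) = Add(-4, N)
Function('n')(v, L) = Add(-6, L)
Function('Y')(d, r) = Add(-6, Mul(2, d)) (Function('Y')(d, r) = Add(d, Add(-6, d)) = Add(-6, Mul(2, d)))
Pow(Add(-20169, Function('Y')(Add(Function('J')(3), Mul(-5, 2)), -205)), Rational(1, 2)) = Pow(Add(-20169, Add(-6, Mul(2, Add(Add(-4, 3), Mul(-5, 2))))), Rational(1, 2)) = Pow(Add(-20169, Add(-6, Mul(2, Add(-1, -10)))), Rational(1, 2)) = Pow(Add(-20169, Add(-6, Mul(2, -11))), Rational(1, 2)) = Pow(Add(-20169, Add(-6, -22)), Rational(1, 2)) = Pow(Add(-20169, -28), Rational(1, 2)) = Pow(-20197, Rational(1, 2)) = Mul(I, Pow(20197, Rational(1, 2)))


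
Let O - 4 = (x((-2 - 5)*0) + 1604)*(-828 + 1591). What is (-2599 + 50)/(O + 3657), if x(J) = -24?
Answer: -2549/1209201 ≈ -0.0021080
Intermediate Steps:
O = 1205544 (O = 4 + (-24 + 1604)*(-828 + 1591) = 4 + 1580*763 = 4 + 1205540 = 1205544)
(-2599 + 50)/(O + 3657) = (-2599 + 50)/(1205544 + 3657) = -2549/1209201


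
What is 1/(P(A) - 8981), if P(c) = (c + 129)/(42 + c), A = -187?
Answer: -5/44903 ≈ -0.00011135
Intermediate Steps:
P(c) = (129 + c)/(42 + c)
1/(P(A) - 8981) = 1/((129 - 187)/(42 - 187) - 8981) = 1/(-58/(-145) - 8981) = 1/(-1/145*(-58) - 8981) = 1/(⅖ - 8981) = 1/(-44903/5) = -5/44903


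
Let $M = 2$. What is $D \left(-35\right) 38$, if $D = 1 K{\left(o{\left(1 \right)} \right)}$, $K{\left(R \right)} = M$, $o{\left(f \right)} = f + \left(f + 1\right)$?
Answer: $-2660$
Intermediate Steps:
$o{\left(f \right)} = 1 + 2 f$ ($o{\left(f \right)} = f + \left(1 + f\right) = 1 + 2 f$)
$K{\left(R \right)} = 2$
$D = 2$ ($D = 1 \cdot 2 = 2$)
$D \left(-35\right) 38 = 2 \left(-35\right) 38 = \left(-70\right) 38 = -2660$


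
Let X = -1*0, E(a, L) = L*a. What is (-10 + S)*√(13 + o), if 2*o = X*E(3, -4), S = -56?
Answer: -66*√13 ≈ -237.97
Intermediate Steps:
X = 0
o = 0 (o = (0*(-4*3))/2 = (0*(-12))/2 = (½)*0 = 0)
(-10 + S)*√(13 + o) = (-10 - 56)*√(13 + 0) = -66*√13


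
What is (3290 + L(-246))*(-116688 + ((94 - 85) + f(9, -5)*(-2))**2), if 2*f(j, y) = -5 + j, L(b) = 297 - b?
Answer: -447169279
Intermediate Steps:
f(j, y) = -5/2 + j/2 (f(j, y) = (-5 + j)/2 = -5/2 + j/2)
(3290 + L(-246))*(-116688 + ((94 - 85) + f(9, -5)*(-2))**2) = (3290 + (297 - 1*(-246)))*(-116688 + ((94 - 85) + (-5/2 + (1/2)*9)*(-2))**2) = (3290 + (297 + 246))*(-116688 + (9 + (-5/2 + 9/2)*(-2))**2) = (3290 + 543)*(-116688 + (9 + 2*(-2))**2) = 3833*(-116688 + (9 - 4)**2) = 3833*(-116688 + 5**2) = 3833*(-116688 + 25) = 3833*(-116663) = -447169279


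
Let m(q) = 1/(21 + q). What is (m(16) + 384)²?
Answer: 201895681/1369 ≈ 1.4748e+5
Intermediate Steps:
(m(16) + 384)² = (1/(21 + 16) + 384)² = (1/37 + 384)² = (14209/37)² = 201895681/1369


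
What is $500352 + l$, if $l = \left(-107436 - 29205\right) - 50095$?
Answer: $313616$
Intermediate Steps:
$l = -186736$ ($l = -136641 - 50095 = -186736$)
$500352 + l = 500352 - 186736 = 313616$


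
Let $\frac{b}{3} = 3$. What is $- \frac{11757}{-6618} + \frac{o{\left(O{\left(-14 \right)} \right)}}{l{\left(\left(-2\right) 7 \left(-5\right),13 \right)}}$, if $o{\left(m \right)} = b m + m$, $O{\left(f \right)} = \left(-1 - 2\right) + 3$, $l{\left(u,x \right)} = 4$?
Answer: $\frac{3919}{2206} \approx 1.7765$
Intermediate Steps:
$b = 9$ ($b = 3 \cdot 3 = 9$)
$O{\left(f \right)} = 0$ ($O{\left(f \right)} = -3 + 3 = 0$)
$o{\left(m \right)} = 10 m$ ($o{\left(m \right)} = 9 m + m = 10 m$)
$- \frac{11757}{-6618} + \frac{o{\left(O{\left(-14 \right)} \right)}}{l{\left(\left(-2\right) 7 \left(-5\right),13 \right)}} = - \frac{11757}{-6618} + \frac{10 \cdot 0}{4} = \left(-11757\right) \left(- \frac{1}{6618}\right) + 0 \cdot \frac{1}{4} = \frac{3919}{2206} + 0 = \frac{3919}{2206}$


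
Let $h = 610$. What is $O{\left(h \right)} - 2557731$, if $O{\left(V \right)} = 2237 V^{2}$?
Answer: $829829969$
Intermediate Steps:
$O{\left(h \right)} - 2557731 = 2237 \cdot 610^{2} - 2557731 = 2237 \cdot 372100 - 2557731 = 832387700 - 2557731 = 829829969$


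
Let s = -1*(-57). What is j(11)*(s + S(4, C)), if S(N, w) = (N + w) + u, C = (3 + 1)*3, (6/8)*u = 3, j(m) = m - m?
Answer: 0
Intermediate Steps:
s = 57
j(m) = 0
u = 4 (u = (4/3)*3 = 4)
C = 12 (C = 4*3 = 12)
S(N, w) = 4 + N + w (S(N, w) = (N + w) + 4 = 4 + N + w)
j(11)*(s + S(4, C)) = 0*(57 + (4 + 4 + 12)) = 0*(57 + 20) = 0*77 = 0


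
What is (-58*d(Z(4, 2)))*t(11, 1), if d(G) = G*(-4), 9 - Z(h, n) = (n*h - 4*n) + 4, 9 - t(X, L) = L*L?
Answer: 9280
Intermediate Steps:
t(X, L) = 9 - L² (t(X, L) = 9 - L*L = 9 - L²)
Z(h, n) = 5 + 4*n - h*n (Z(h, n) = 9 - ((n*h - 4*n) + 4) = 9 - ((h*n - 4*n) + 4) = 9 - ((-4*n + h*n) + 4) = 9 - (4 - 4*n + h*n) = 9 + (-4 + 4*n - h*n) = 5 + 4*n - h*n)
d(G) = -4*G
(-58*d(Z(4, 2)))*t(11, 1) = (-(-232)*(5 + 4*2 - 1*4*2))*(9 - 1*1²) = (-(-232)*(5 + 8 - 8))*(9 - 1*1) = (-(-232)*5)*(9 - 1) = -58*(-20)*8 = 1160*8 = 9280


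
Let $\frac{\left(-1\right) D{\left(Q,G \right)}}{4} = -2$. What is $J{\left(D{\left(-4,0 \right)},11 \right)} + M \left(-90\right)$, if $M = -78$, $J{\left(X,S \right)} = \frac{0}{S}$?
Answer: $7020$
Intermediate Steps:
$D{\left(Q,G \right)} = 8$ ($D{\left(Q,G \right)} = \left(-4\right) \left(-2\right) = 8$)
$J{\left(X,S \right)} = 0$
$J{\left(D{\left(-4,0 \right)},11 \right)} + M \left(-90\right) = 0 - -7020 = 0 + 7020 = 7020$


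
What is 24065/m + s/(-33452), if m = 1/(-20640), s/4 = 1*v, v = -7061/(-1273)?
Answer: -5287934407065461/10646099 ≈ -4.9670e+8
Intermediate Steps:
v = 7061/1273 (v = -7061*(-1/1273) = 7061/1273 ≈ 5.5467)
s = 28244/1273 (s = 4*(1*(7061/1273)) = 4*(7061/1273) = 28244/1273 ≈ 22.187)
m = -1/20640 ≈ -4.8450e-5
24065/m + s/(-33452) = 24065/(-1/20640) + (28244/1273)/(-33452) = 24065*(-20640) + (28244/1273)*(-1/33452) = -496701600 - 7061/10646099 = -5287934407065461/10646099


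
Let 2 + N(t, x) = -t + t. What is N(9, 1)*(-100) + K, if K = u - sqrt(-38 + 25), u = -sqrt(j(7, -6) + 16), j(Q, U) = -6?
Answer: 200 - sqrt(10) - I*sqrt(13) ≈ 196.84 - 3.6056*I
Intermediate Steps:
N(t, x) = -2 (N(t, x) = -2 + (-t + t) = -2 + 0 = -2)
u = -sqrt(10) (u = -sqrt(-6 + 16) = -sqrt(10) ≈ -3.1623)
K = -sqrt(10) - I*sqrt(13) (K = -sqrt(10) - sqrt(-38 + 25) = -sqrt(10) - sqrt(-13) = -sqrt(10) - I*sqrt(13) ≈ -3.1623 - 3.6056*I)
N(9, 1)*(-100) + K = -2*(-100) + (-sqrt(10) - I*sqrt(13)) = 200 + (-sqrt(10) - I*sqrt(13)) = 200 - sqrt(10) - I*sqrt(13)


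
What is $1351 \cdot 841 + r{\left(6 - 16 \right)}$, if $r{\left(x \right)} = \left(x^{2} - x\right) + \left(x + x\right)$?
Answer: $1136281$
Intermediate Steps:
$r{\left(x \right)} = x + x^{2}$ ($r{\left(x \right)} = \left(x^{2} - x\right) + 2 x = x + x^{2}$)
$1351 \cdot 841 + r{\left(6 - 16 \right)} = 1351 \cdot 841 + \left(6 - 16\right) \left(1 + \left(6 - 16\right)\right) = 1136191 + \left(6 - 16\right) \left(1 + \left(6 - 16\right)\right) = 1136191 - 10 \left(1 - 10\right) = 1136191 - -90 = 1136191 + 90 = 1136281$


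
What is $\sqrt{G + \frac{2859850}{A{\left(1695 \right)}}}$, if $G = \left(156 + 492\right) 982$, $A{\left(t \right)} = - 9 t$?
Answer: $\frac{\sqrt{657961427274}}{1017} \approx 797.59$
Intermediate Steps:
$G = 636336$ ($G = 648 \cdot 982 = 636336$)
$\sqrt{G + \frac{2859850}{A{\left(1695 \right)}}} = \sqrt{636336 + \frac{2859850}{\left(-9\right) 1695}} = \sqrt{636336 + \frac{2859850}{-15255}} = \sqrt{636336 + 2859850 \left(- \frac{1}{15255}\right)} = \sqrt{636336 - \frac{571970}{3051}} = \sqrt{\frac{1940889166}{3051}} = \frac{\sqrt{657961427274}}{1017}$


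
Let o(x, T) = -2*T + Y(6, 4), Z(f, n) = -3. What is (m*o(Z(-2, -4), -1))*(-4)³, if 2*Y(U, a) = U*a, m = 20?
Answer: -17920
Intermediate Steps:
Y(U, a) = U*a/2 (Y(U, a) = (U*a)/2 = U*a/2)
o(x, T) = 12 - 2*T (o(x, T) = -2*T + (½)*6*4 = -2*T + 12 = 12 - 2*T)
(m*o(Z(-2, -4), -1))*(-4)³ = (20*(12 - 2*(-1)))*(-4)³ = (20*(12 + 2))*(-64) = (20*14)*(-64) = 280*(-64) = -17920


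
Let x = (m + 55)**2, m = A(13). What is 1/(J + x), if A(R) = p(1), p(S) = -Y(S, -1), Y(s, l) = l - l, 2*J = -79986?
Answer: -1/36968 ≈ -2.7050e-5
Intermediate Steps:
J = -39993 (J = (1/2)*(-79986) = -39993)
Y(s, l) = 0
p(S) = 0 (p(S) = -1*0 = 0)
A(R) = 0
m = 0
x = 3025 (x = (0 + 55)**2 = 55**2 = 3025)
1/(J + x) = 1/(-39993 + 3025) = 1/(-36968) = -1/36968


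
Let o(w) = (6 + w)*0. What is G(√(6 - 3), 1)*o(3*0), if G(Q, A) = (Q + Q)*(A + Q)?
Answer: 0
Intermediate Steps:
G(Q, A) = 2*Q*(A + Q) (G(Q, A) = (2*Q)*(A + Q) = 2*Q*(A + Q))
o(w) = 0
G(√(6 - 3), 1)*o(3*0) = (2*√(6 - 3)*(1 + √(6 - 3)))*0 = (2*√3*(1 + √3))*0 = 0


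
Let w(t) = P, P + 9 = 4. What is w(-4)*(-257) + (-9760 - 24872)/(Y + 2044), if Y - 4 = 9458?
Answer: 7375289/5753 ≈ 1282.0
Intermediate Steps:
P = -5 (P = -9 + 4 = -5)
w(t) = -5
Y = 9462 (Y = 4 + 9458 = 9462)
w(-4)*(-257) + (-9760 - 24872)/(Y + 2044) = -5*(-257) + (-9760 - 24872)/(9462 + 2044) = 1285 - 34632/11506 = 1285 - 34632*1/11506 = 1285 - 17316/5753 = 7375289/5753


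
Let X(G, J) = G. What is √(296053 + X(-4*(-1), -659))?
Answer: √296057 ≈ 544.11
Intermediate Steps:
√(296053 + X(-4*(-1), -659)) = √(296053 - 4*(-1)) = √(296053 + 4) = √296057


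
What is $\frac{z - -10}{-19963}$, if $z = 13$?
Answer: $- \frac{23}{19963} \approx -0.0011521$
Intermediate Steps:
$\frac{z - -10}{-19963} = \frac{13 - -10}{-19963} = - \frac{13 + 10}{19963} = \left(- \frac{1}{19963}\right) 23 = - \frac{23}{19963}$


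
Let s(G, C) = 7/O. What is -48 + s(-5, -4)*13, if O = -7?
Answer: -61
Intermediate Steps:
s(G, C) = -1 (s(G, C) = 7/(-7) = 7*(-⅐) = -1)
-48 + s(-5, -4)*13 = -48 - 1*13 = -48 - 13 = -61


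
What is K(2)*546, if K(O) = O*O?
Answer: 2184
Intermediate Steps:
K(O) = O²
K(2)*546 = 2²*546 = 4*546 = 2184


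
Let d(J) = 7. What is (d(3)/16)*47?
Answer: 329/16 ≈ 20.563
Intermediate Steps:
(d(3)/16)*47 = (7/16)*47 = 329/16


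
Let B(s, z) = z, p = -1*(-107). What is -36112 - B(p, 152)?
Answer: -36264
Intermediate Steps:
p = 107
-36112 - B(p, 152) = -36112 - 1*152 = -36112 - 152 = -36264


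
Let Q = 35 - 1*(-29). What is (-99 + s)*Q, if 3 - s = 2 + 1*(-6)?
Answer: -5888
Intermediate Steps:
Q = 64 (Q = 35 + 29 = 64)
s = 7 (s = 3 - (2 + 1*(-6)) = 3 - (2 - 6) = 3 - 1*(-4) = 3 + 4 = 7)
(-99 + s)*Q = (-99 + 7)*64 = -92*64 = -5888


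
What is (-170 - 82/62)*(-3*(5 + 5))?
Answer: 159330/31 ≈ 5139.7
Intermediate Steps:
(-170 - 82/62)*(-3*(5 + 5)) = (-170 - 82/62)*(-3*10) = (-170 - 1*41/31)*(-30) = (-170 - 41/31)*(-30) = -5311/31*(-30) = 159330/31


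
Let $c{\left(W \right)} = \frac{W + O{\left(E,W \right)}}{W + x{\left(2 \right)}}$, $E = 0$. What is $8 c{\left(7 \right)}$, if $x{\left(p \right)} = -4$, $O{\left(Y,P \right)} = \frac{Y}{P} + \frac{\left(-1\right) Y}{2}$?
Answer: $\frac{56}{3} \approx 18.667$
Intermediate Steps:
$O{\left(Y,P \right)} = - \frac{Y}{2} + \frac{Y}{P}$ ($O{\left(Y,P \right)} = \frac{Y}{P} + - Y \frac{1}{2} = \frac{Y}{P} - \frac{Y}{2} = - \frac{Y}{2} + \frac{Y}{P}$)
$c{\left(W \right)} = \frac{W}{-4 + W}$ ($c{\left(W \right)} = \frac{W + \left(\left(- \frac{1}{2}\right) 0 + \frac{0}{W}\right)}{W - 4} = \frac{W + \left(0 + 0\right)}{-4 + W} = \frac{W + 0}{-4 + W} = \frac{W}{-4 + W}$)
$8 c{\left(7 \right)} = 8 \frac{7}{-4 + 7} = 8 \cdot \frac{7}{3} = \frac{56}{3}$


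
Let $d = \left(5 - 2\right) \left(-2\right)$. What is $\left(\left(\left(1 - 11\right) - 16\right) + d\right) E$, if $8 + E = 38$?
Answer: $-960$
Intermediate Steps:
$E = 30$ ($E = -8 + 38 = 30$)
$d = -6$ ($d = 3 \left(-2\right) = -6$)
$\left(\left(\left(1 - 11\right) - 16\right) + d\right) E = \left(\left(\left(1 - 11\right) - 16\right) - 6\right) 30 = \left(\left(-10 - 16\right) - 6\right) 30 = \left(-26 - 6\right) 30 = \left(-32\right) 30 = -960$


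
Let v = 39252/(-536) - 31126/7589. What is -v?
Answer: 78641741/1016926 ≈ 77.333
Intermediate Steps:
v = -78641741/1016926 (v = 39252*(-1/536) - 31126*1/7589 = -9813/134 - 31126/7589 = -78641741/1016926 ≈ -77.333)
-v = -1*(-78641741/1016926) = 78641741/1016926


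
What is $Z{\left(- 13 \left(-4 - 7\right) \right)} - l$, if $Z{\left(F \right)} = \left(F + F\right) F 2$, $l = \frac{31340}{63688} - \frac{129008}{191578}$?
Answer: $\frac{124751646980441}{1525152458} \approx 81796.0$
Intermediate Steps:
$l = - \frac{276525873}{1525152458}$ ($l = 31340 \cdot \frac{1}{63688} - \frac{64504}{95789} = \frac{7835}{15922} - \frac{64504}{95789} = - \frac{276525873}{1525152458} \approx -0.18131$)
$Z{\left(F \right)} = 4 F^{2}$ ($Z{\left(F \right)} = 2 F 2 F = 4 F^{2}$)
$Z{\left(- 13 \left(-4 - 7\right) \right)} - l = 4 \left(- 13 \left(-4 - 7\right)\right)^{2} - - \frac{276525873}{1525152458} = 4 \left(\left(-13\right) \left(-11\right)\right)^{2} + \frac{276525873}{1525152458} = 4 \cdot 143^{2} + \frac{276525873}{1525152458} = 4 \cdot 20449 + \frac{276525873}{1525152458} = 81796 + \frac{276525873}{1525152458} = \frac{124751646980441}{1525152458}$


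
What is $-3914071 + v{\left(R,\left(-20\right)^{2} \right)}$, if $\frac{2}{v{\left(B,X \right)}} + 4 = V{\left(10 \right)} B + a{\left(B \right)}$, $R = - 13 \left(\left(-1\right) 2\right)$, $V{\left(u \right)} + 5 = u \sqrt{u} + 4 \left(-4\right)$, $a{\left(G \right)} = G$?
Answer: $- \frac{196400254507}{50178} + \frac{65 \sqrt{10}}{50178} \approx -3.9141 \cdot 10^{6}$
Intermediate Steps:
$V{\left(u \right)} = -21 + u^{\frac{3}{2}}$ ($V{\left(u \right)} = -5 + \left(u \sqrt{u} + 4 \left(-4\right)\right) = -5 + \left(u^{\frac{3}{2}} - 16\right) = -5 + \left(-16 + u^{\frac{3}{2}}\right) = -21 + u^{\frac{3}{2}}$)
$R = 26$ ($R = \left(-13\right) \left(-2\right) = 26$)
$v{\left(B,X \right)} = \frac{2}{-4 + B + B \left(-21 + 10 \sqrt{10}\right)}$ ($v{\left(B,X \right)} = \frac{2}{-4 + \left(\left(-21 + 10^{\frac{3}{2}}\right) B + B\right)} = \frac{2}{-4 + \left(\left(-21 + 10 \sqrt{10}\right) B + B\right)} = \frac{2}{-4 + \left(B \left(-21 + 10 \sqrt{10}\right) + B\right)} = \frac{2}{-4 + \left(B + B \left(-21 + 10 \sqrt{10}\right)\right)} = \frac{2}{-4 + B + B \left(-21 + 10 \sqrt{10}\right)}$)
$-3914071 + v{\left(R,\left(-20\right)^{2} \right)} = -3914071 + \frac{1}{-2 - 260 + 5 \cdot 26 \sqrt{10}} = -3914071 + \frac{1}{-2 - 260 + 130 \sqrt{10}} = -3914071 + \frac{1}{-262 + 130 \sqrt{10}}$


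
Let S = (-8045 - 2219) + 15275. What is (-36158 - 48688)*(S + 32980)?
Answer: -3223384386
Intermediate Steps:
S = 5011 (S = -10264 + 15275 = 5011)
(-36158 - 48688)*(S + 32980) = (-36158 - 48688)*(5011 + 32980) = -84846*37991 = -3223384386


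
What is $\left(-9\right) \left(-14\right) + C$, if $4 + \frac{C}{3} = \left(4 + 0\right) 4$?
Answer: $162$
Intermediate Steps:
$C = 36$ ($C = -12 + 3 \left(4 + 0\right) 4 = -12 + 3 \cdot 4 \cdot 4 = -12 + 3 \cdot 16 = -12 + 48 = 36$)
$\left(-9\right) \left(-14\right) + C = \left(-9\right) \left(-14\right) + 36 = 126 + 36 = 162$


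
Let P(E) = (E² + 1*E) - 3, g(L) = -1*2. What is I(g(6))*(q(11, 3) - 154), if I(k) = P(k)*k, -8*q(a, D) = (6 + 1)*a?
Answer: -1309/4 ≈ -327.25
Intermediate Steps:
g(L) = -2
P(E) = -3 + E + E² (P(E) = (E² + E) - 3 = (E + E²) - 3 = -3 + E + E²)
q(a, D) = -7*a/8 (q(a, D) = -(6 + 1)*a/8 = -7*a/8)
I(k) = k*(-3 + k + k²) (I(k) = (-3 + k + k²)*k = k*(-3 + k + k²))
I(g(6))*(q(11, 3) - 154) = (-2*(-3 - 2 + (-2)²))*(-7/8*11 - 154) = (-2*(-3 - 2 + 4))*(-77/8 - 154) = -2*(-1)*(-1309/8) = 2*(-1309/8) = -1309/4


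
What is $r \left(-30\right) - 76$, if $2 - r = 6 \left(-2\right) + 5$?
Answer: $-346$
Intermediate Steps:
$r = 9$ ($r = 2 - \left(6 \left(-2\right) + 5\right) = 2 - \left(-12 + 5\right) = 2 - -7 = 2 + 7 = 9$)
$r \left(-30\right) - 76 = 9 \left(-30\right) - 76 = -270 - 76 = -346$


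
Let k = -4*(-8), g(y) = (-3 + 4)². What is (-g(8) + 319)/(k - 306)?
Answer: -159/137 ≈ -1.1606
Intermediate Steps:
g(y) = 1 (g(y) = 1² = 1)
k = 32
(-g(8) + 319)/(k - 306) = (-1*1 + 319)/(32 - 306) = (-1 + 319)/(-274) = 318*(-1/274) = -159/137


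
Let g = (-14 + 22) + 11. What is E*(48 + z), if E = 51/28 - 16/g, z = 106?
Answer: 5731/38 ≈ 150.82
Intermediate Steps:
g = 19 (g = 8 + 11 = 19)
E = 521/532 (E = 51/28 - 16/19 = 521/532 ≈ 0.97932)
E*(48 + z) = 521*(48 + 106)/532 = (521/532)*154 = 5731/38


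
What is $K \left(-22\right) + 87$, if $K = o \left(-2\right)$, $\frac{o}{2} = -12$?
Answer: $-969$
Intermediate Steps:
$o = -24$ ($o = 2 \left(-12\right) = -24$)
$K = 48$ ($K = \left(-24\right) \left(-2\right) = 48$)
$K \left(-22\right) + 87 = 48 \left(-22\right) + 87 = -1056 + 87 = -969$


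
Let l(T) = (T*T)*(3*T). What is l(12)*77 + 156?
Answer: 399324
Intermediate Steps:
l(T) = 3*T³ (l(T) = T²*(3*T) = 3*T³)
l(12)*77 + 156 = (3*12³)*77 + 156 = (3*1728)*77 + 156 = 5184*77 + 156 = 399168 + 156 = 399324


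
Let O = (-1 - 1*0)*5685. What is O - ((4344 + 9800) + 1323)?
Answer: -21152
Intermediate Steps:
O = -5685 (O = (-1 + 0)*5685 = -1*5685 = -5685)
O - ((4344 + 9800) + 1323) = -5685 - ((4344 + 9800) + 1323) = -5685 - (14144 + 1323) = -5685 - 1*15467 = -5685 - 15467 = -21152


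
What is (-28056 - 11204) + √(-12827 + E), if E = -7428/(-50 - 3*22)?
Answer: -39260 + I*√10733654/29 ≈ -39260.0 + 112.97*I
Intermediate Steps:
E = 1857/29 (E = -7428/(-50 - 66) = -7428/(-116) = -7428*(-1/116) = 1857/29 ≈ 64.034)
(-28056 - 11204) + √(-12827 + E) = (-28056 - 11204) + √(-12827 + 1857/29) = -39260 + √(-370126/29) = -39260 + I*√10733654/29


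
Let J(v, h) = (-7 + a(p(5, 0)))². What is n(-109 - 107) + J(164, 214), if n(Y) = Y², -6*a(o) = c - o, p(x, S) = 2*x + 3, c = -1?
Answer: 420100/9 ≈ 46678.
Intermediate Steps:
p(x, S) = 3 + 2*x
a(o) = ⅙ + o/6 (a(o) = -(-1 - o)/6 = ⅙ + o/6)
J(v, h) = 196/9 (J(v, h) = (-7 + (⅙ + (3 + 2*5)/6))² = (-7 + (⅙ + (3 + 10)/6))² = (-7 + (⅙ + (⅙)*13))² = (-7 + (⅙ + 13/6))² = (-7 + 7/3)² = (-14/3)² = 196/9)
n(-109 - 107) + J(164, 214) = (-109 - 107)² + 196/9 = (-216)² + 196/9 = 46656 + 196/9 = 420100/9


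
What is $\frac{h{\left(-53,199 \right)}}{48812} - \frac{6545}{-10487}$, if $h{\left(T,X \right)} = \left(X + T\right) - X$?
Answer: $\frac{318918729}{511891444} \approx 0.62302$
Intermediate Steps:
$h{\left(T,X \right)} = T$ ($h{\left(T,X \right)} = \left(T + X\right) - X = T$)
$\frac{h{\left(-53,199 \right)}}{48812} - \frac{6545}{-10487} = - \frac{53}{48812} - \frac{6545}{-10487} = \left(-53\right) \frac{1}{48812} - - \frac{6545}{10487} = - \frac{53}{48812} + \frac{6545}{10487} = \frac{318918729}{511891444}$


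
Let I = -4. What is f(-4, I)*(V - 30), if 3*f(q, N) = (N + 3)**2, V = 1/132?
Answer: -3959/396 ≈ -9.9975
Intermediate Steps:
V = 1/132 ≈ 0.0075758
f(q, N) = (3 + N)**2/3 (f(q, N) = (N + 3)**2/3 = (3 + N)**2/3)
f(-4, I)*(V - 30) = ((3 - 4)**2/3)*(1/132 - 30) = ((1/3)*(-1)**2)*(-3959/132) = ((1/3)*1)*(-3959/132) = (1/3)*(-3959/132) = -3959/396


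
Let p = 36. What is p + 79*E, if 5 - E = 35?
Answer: -2334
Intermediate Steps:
E = -30 (E = 5 - 1*35 = 5 - 35 = -30)
p + 79*E = 36 + 79*(-30) = 36 - 2370 = -2334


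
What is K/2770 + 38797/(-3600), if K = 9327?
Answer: -7389049/997200 ≈ -7.4098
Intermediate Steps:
K/2770 + 38797/(-3600) = 9327/2770 + 38797/(-3600) = 9327*(1/2770) + 38797*(-1/3600) = 9327/2770 - 38797/3600 = -7389049/997200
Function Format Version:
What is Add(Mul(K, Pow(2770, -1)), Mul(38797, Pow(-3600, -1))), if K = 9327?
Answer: Rational(-7389049, 997200) ≈ -7.4098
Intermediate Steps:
Add(Mul(K, Pow(2770, -1)), Mul(38797, Pow(-3600, -1))) = Add(Mul(9327, Pow(2770, -1)), Mul(38797, Pow(-3600, -1))) = Add(Mul(9327, Rational(1, 2770)), Mul(38797, Rational(-1, 3600))) = Add(Rational(9327, 2770), Rational(-38797, 3600)) = Rational(-7389049, 997200)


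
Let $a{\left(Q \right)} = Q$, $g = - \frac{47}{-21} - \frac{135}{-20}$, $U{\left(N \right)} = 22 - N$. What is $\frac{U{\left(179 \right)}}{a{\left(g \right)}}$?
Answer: $- \frac{13188}{755} \approx -17.468$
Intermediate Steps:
$g = \frac{755}{84}$ ($g = \left(-47\right) \left(- \frac{1}{21}\right) - - \frac{27}{4} = \frac{47}{21} + \frac{27}{4} = \frac{755}{84} \approx 8.9881$)
$\frac{U{\left(179 \right)}}{a{\left(g \right)}} = \frac{22 - 179}{\frac{755}{84}} = \left(22 - 179\right) \frac{84}{755} = \left(-157\right) \frac{84}{755} = - \frac{13188}{755}$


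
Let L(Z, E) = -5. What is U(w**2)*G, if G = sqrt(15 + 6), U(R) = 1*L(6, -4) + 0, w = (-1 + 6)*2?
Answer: -5*sqrt(21) ≈ -22.913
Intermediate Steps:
w = 10 (w = 5*2 = 10)
U(R) = -5 (U(R) = 1*(-5) + 0 = -5 + 0 = -5)
G = sqrt(21) ≈ 4.5826
U(w**2)*G = -5*sqrt(21)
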